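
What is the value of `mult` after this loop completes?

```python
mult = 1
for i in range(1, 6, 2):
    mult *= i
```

Product of 1, 3, 5, ... up to 5
`mult` takes the values: 1 → 3 → 15

Answer: 15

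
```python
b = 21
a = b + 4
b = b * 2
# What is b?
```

Trace:
`b = 21` → b = 21
`a = b + 4` → a = 25
`b = b * 2` → b = 42
So b = 42

Answer: 42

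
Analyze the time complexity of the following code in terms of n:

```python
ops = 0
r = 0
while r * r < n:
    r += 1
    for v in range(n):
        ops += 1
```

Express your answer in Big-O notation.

Each loop level contributes: √n × n. Multiplying the contributions gives O(n√n).

Answer: O(n√n)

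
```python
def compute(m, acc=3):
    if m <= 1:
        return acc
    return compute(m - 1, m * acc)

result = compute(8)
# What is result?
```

Accumulator trace (n, acc): (8, 3) -> (7, 24) -> (6, 168) -> (5, 1008) -> (4, 5040) -> (3, 20160) -> (2, 60480) -> (1, 120960) -> return 120960

Answer: 120960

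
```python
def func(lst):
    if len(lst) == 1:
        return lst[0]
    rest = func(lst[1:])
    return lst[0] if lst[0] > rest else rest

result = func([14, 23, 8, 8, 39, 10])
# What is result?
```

Recursive max over [14, 23, 8, 8, 39, 10] = 39

Answer: 39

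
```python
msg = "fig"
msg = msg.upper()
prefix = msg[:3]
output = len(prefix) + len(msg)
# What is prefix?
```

Trace:
`msg = "fig"` → msg = 'fig'
`msg = msg.upper()` → msg = 'FIG'
`prefix = msg[:3]` → prefix = 'FIG'
`output = len(prefix) + len(msg)` → output = 6
So prefix = 'FIG'

Answer: 'FIG'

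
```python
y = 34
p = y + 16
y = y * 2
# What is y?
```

Trace:
`y = 34` → y = 34
`p = y + 16` → p = 50
`y = y * 2` → y = 68
So y = 68

Answer: 68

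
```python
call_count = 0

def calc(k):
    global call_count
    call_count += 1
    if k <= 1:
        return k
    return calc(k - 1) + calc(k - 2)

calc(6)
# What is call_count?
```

Calls(k) = 1 + Calls(k-1) + Calls(k-2); Calls(0)=Calls(1)=1. For k=6 this gives 25.

Answer: 25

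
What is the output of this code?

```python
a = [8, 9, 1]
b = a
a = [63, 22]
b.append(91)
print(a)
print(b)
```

Key concept: rebinding vs mutation: a is rebound to a new list, b still points at the original.
Step by step:
`a = [8, 9, 1]` → a = [8, 9, 1]
`b = a` → b = [8, 9, 1] (same object as a)
`a = [63, 22]` → a = [63, 22]
`b.append(91)` → b = [8, 9, 1, 91]
`print(a)` → prints [63, 22]
`print(b)` → prints [8, 9, 1, 91]

Answer:
[63, 22]
[8, 9, 1, 91]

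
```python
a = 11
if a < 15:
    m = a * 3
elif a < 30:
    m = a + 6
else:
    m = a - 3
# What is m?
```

Trace:
`a = 11` → a = 11
`if a < 15: ...` → a < 15 is True → m = 33
So m = 33

Answer: 33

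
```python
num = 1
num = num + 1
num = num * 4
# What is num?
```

Trace:
`num = 1` → num = 1
`num = num + 1` → num = 2
`num = num * 4` → num = 8
So num = 8

Answer: 8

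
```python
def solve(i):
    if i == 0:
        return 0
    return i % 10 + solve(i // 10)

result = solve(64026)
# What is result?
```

Sum of digits of 64026: 6 + 2 + 0 + 4 + 6 = 18

Answer: 18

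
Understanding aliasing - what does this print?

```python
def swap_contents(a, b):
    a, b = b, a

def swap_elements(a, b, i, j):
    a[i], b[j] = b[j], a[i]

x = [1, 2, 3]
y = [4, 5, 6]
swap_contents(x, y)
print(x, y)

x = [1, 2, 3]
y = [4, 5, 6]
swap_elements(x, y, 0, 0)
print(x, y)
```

Key concept: parameter rebinding vs mutation.
Step by step:
`x = [1, 2, 3]` → x = [1, 2, 3]
`y = [4, 5, 6]` → y = [4, 5, 6]
`swap_contents(x, y)` → no visible change to tracked variables
`print(x, y)` → prints [1, 2, 3] [4, 5, 6]
`x = [1, 2, 3]` → x = [1, 2, 3]
`y = [4, 5, 6]` → y = [4, 5, 6]
`swap_elements(x, y, 0, 0)` → x = [4, 2, 3]; y = [1, 5, 6]
`print(x, y)` → prints [4, 2, 3] [1, 5, 6]

Answer:
[1, 2, 3] [4, 5, 6]
[4, 2, 3] [1, 5, 6]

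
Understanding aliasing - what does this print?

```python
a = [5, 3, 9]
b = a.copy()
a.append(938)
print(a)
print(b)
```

Key concept: list.copy() creates independent copy.
Step by step:
`a = [5, 3, 9]` → a = [5, 3, 9]
`b = a.copy()` → b = [5, 3, 9]
`a.append(938)` → a = [5, 3, 9, 938]
`print(a)` → prints [5, 3, 9, 938]
`print(b)` → prints [5, 3, 9]

Answer:
[5, 3, 9, 938]
[5, 3, 9]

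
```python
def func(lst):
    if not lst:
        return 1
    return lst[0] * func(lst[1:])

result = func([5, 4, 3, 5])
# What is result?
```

Product over [5, 4, 3, 5] = 5 * 4 * 3 * 5 = 300

Answer: 300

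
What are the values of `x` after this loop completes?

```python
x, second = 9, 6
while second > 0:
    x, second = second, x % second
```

GCD of 9 and 6
`x` takes the values: 9 → 6 → 3

Answer: 3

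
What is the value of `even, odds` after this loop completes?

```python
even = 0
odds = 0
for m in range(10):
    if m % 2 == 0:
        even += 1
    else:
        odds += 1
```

Count evens and odds in range(10)
`even, odds` takes the values: (0, 0) → (1, 0) → (1, 1) → (2, 1) → (2, 2) → (3, 2) → (3, 3) → (4, 3) → (4, 4) → (5, 4) → (5, 5)

Answer: 5, 5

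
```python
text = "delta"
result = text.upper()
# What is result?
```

Trace:
`text = "delta"` → text = 'delta'
`result = text.upper()` → result = 'DELTA'
So result = 'DELTA'

Answer: 'DELTA'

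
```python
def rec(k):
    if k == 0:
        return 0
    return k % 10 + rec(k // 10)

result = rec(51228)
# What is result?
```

Sum of digits of 51228: 8 + 2 + 2 + 1 + 5 = 18

Answer: 18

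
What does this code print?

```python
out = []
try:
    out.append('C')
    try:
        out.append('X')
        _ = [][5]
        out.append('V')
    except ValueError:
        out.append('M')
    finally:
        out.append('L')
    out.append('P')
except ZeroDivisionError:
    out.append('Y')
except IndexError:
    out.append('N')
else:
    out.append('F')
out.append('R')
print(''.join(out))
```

Execution trace: 'C' (try body) → 'X' (inner try body) → 'L' (inner finally) → 'N' (except IndexError) → 'R' (after the try/except). Output: CXLNR

Answer: CXLNR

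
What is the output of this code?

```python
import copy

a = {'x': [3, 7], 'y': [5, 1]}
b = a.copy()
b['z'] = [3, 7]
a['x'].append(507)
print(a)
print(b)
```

Key concept: shallow copy of dict with mutable values.
Step by step:
`a = {'x': [3, 7], 'y': [5, 1]}` → a = {'x': [3, 7], 'y': [5, 1]}
`b = a.copy()` → b = {'x': [3, 7], 'y': [5, 1]}
`b['z'] = [3, 7]` → b = {'x': [3, 7], 'y': [5, 1], 'z': [3, 7]}
`a['x'].append(507)` → a = {'x': [3, 7, 507], 'y': [5, 1]}; b = {'x': [3, 7, 507], 'y': [5, 1], 'z': [3, 7]}
`print(a)` → prints {'x': [3, 7, 507], 'y': [5, 1]}
`print(b)` → prints {'x': [3, 7, 507], 'y': [5, 1], 'z': [3, 7]}

Answer:
{'x': [3, 7, 507], 'y': [5, 1]}
{'x': [3, 7, 507], 'y': [5, 1], 'z': [3, 7]}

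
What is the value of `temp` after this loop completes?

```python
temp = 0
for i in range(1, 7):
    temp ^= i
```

XOR of 1 to 6
`temp` takes the values: 0 → 1 → 3 → 0 → 4 → 1 → 7

Answer: 7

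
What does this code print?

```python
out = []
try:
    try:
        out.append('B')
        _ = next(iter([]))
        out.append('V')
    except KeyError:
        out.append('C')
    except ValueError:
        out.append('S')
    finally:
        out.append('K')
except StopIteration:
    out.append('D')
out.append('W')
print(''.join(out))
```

Execution trace: 'B' (try body) → 'K' (finally) → 'D' (outer except StopIteration) → 'W' (after the try/except). Output: BKDW

Answer: BKDW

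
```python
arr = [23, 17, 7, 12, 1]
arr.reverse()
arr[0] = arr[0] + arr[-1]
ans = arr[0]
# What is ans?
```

Trace:
`arr = [23, 17, 7, 12, 1]` → arr = [23, 17, 7, 12, 1]
`arr.reverse()` → arr = [1, 12, 7, 17, 23]
`arr[0] = arr[0] + arr[-1]` → arr = [24, 12, 7, 17, 23]
`ans = arr[0]` → ans = 24
So ans = 24

Answer: 24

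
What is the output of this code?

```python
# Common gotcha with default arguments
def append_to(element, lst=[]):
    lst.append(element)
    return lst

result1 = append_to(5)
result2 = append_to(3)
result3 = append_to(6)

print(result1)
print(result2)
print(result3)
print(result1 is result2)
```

Key concept: mutable default argument gotcha.
Step by step:
`result1 = append_to(5)` → result1 = [5]
`result2 = append_to(3)` → result1 = [5, 3] (same object as result2); result2 = [5, 3] (same object as result1)
`result3 = append_to(6)` → result1 = [5, 3, 6] (same object as result2, result3); result2 = [5, 3, 6] (same object as result1, result3); result3 = [5, 3, 6] (same object as result1, result2)
`print(result1)` → prints [5, 3, 6]
`print(result2)` → prints [5, 3, 6]
`print(result3)` → prints [5, 3, 6]
`print(result1 is result2)` → prints True

Answer:
[5, 3, 6]
[5, 3, 6]
[5, 3, 6]
True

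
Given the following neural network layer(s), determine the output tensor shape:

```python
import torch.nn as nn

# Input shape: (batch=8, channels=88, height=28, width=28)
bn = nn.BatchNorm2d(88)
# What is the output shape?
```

Input: (8, 88, 28, 28) -> Output: (8, 88, 28, 28)

Answer: (8, 88, 28, 28)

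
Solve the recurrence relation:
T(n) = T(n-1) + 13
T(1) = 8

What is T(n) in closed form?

Unrolling: T(n) = T(1) + 13·(n-1) = 8 + 13(n-1) = 13n - 5.

Answer: T(n) = 13n - 5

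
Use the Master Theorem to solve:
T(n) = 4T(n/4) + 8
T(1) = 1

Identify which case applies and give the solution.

a=4, b=4, f(n)=8. log_4(4) = 1. Since c=0 < 1, Case 1 applies: T(n) = Θ(n^log_b(a)) = O(n).

Answer: O(n) - Case 1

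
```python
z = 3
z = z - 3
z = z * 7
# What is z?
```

Trace:
`z = 3` → z = 3
`z = z - 3` → z = 0
`z = z * 7` → z = 0
So z = 0

Answer: 0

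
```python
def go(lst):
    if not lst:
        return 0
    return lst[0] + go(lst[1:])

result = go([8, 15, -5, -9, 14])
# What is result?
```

8 + 15 + (-5) + (-9) + 14 + 0 = 23

Answer: 23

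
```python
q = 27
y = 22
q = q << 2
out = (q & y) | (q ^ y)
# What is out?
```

Trace:
`q = 27` → q = 27
`y = 22` → y = 22
`q = q << 2` → q = 108
`out = (q & y) | (q ^ y)` → out = 126
So out = 126

Answer: 126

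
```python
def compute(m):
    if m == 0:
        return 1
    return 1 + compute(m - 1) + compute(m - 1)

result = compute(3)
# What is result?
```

compute(m) = 1 + 2·compute(m-1), compute(0)=1. Closed form: (1+1)·2^3 - 1 = 15.

Answer: 15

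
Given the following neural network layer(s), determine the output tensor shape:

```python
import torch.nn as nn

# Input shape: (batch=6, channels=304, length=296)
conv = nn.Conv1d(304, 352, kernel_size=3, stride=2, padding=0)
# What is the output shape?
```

Input: (6, 304, 296) -> Output: (6, 352, 147)

Answer: (6, 352, 147)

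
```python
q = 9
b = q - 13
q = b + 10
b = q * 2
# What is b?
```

Trace:
`q = 9` → q = 9
`b = q - 13` → b = -4
`q = b + 10` → q = 6
`b = q * 2` → b = 12
So b = 12

Answer: 12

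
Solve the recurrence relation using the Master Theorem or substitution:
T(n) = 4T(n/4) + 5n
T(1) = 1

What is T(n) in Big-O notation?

By Master Theorem: a=4, b=4, f(n)=5n. Since log_4(4) = 1 and f(n) = Θ(n^1), Case 2 applies. T(n) = O(n log n).

Answer: O(n log n)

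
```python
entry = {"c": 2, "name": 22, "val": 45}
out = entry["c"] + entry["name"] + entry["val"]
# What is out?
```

Trace:
`entry = {"c": 2, "name": 22, "val": 45}` → entry = {'c': 2, 'name': 22, 'val': 45}
`out = entry["c"] + entry["name"] + entry["val"]` → out = 69
So out = 69

Answer: 69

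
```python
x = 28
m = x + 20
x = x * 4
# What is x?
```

Trace:
`x = 28` → x = 28
`m = x + 20` → m = 48
`x = x * 4` → x = 112
So x = 112

Answer: 112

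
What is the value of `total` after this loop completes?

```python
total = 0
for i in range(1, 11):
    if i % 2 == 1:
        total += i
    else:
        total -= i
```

Add odd, subtract even
`total` takes the values: 0 → 1 → -1 → 2 → -2 → 3 → -3 → 4 → -4 → 5 → -5

Answer: -5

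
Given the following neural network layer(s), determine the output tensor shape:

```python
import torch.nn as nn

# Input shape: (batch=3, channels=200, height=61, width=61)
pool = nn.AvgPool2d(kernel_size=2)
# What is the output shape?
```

Input: (3, 200, 61, 61) -> Output: (3, 200, 30, 30)

Answer: (3, 200, 30, 30)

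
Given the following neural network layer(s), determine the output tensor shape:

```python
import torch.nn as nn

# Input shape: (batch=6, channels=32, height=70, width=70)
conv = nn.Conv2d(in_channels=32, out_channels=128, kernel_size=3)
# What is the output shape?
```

Input: (6, 32, 70, 70) -> Output: (6, 128, 68, 68)

Answer: (6, 128, 68, 68)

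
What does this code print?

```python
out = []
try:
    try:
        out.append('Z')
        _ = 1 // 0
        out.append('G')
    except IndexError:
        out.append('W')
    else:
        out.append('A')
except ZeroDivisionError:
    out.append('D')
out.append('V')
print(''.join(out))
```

Execution trace: 'Z' (inner try body) → 'D' (outer except ZeroDivisionError) → 'V' (after the try/except). Output: ZDV

Answer: ZDV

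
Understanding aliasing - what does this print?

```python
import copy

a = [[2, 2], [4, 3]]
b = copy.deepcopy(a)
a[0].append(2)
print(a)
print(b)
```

Key concept: deep copy is fully independent.
Step by step:
`a = [[2, 2], [4, 3]]` → a = [[2, 2], [4, 3]]
`b = copy.deepcopy(a)` → b = [[2, 2], [4, 3]]
`a[0].append(2)` → a = [[2, 2, 2], [4, 3]]
`print(a)` → prints [[2, 2, 2], [4, 3]]
`print(b)` → prints [[2, 2], [4, 3]]

Answer:
[[2, 2, 2], [4, 3]]
[[2, 2], [4, 3]]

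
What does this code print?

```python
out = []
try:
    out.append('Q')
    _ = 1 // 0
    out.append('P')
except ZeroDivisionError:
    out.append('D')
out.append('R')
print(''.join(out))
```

Execution trace: 'Q' (try body) → 'D' (except ZeroDivisionError) → 'R' (after the try/except). Output: QDR

Answer: QDR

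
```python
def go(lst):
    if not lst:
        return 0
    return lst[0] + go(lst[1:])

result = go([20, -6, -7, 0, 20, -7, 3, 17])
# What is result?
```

20 + (-6) + (-7) + 0 + 20 + (-7) + 3 + 17 + 0 = 40

Answer: 40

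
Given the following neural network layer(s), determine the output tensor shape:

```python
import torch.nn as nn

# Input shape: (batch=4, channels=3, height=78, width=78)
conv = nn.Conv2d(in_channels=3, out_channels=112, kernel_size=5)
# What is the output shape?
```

Input: (4, 3, 78, 78) -> Output: (4, 112, 74, 74)

Answer: (4, 112, 74, 74)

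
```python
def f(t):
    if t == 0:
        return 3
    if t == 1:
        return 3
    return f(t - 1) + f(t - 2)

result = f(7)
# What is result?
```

Build up from base cases: f(0)=3, f(1)=3, f(2)=6, f(3)=9, f(4)=15, f(5)=24, f(6)=39, ..., f(7)=63

Answer: 63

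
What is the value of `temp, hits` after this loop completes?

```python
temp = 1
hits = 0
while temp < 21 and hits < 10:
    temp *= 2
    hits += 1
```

Double until >= 21 or 10 iterations
`temp, hits` takes the values: (1, 0) → (2, 0) → (2, 1) → (4, 1) → (4, 2) → (8, 2) → (8, 3) → (16, 3) → (16, 4) → (32, 4) → (32, 5)

Answer: 32, 5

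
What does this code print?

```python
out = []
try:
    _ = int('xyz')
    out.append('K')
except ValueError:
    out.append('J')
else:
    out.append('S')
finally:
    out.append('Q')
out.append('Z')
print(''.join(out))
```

Execution trace: 'J' (except ValueError) → 'Q' (finally) → 'Z' (after the try/except). Output: JQZ

Answer: JQZ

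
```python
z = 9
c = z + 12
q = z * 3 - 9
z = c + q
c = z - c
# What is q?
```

Trace:
`z = 9` → z = 9
`c = z + 12` → c = 21
`q = z * 3 - 9` → q = 18
`z = c + q` → z = 39
`c = z - c` → c = 18
So q = 18

Answer: 18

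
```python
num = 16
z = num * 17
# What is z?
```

Trace:
`num = 16` → num = 16
`z = num * 17` → z = 272
So z = 272

Answer: 272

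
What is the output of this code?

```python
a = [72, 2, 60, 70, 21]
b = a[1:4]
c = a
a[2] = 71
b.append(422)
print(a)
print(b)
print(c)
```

Key concept: slice vs alias.
Step by step:
`a = [72, 2, 60, 70, 21]` → a = [72, 2, 60, 70, 21]
`b = a[1:4]` → b = [2, 60, 70]
`c = a` → c = [72, 2, 60, 70, 21] (same object as a)
`a[2] = 71` → a = [72, 2, 71, 70, 21] (same object as c); c = [72, 2, 71, 70, 21] (same object as a)
`b.append(422)` → b = [2, 60, 70, 422]
`print(a)` → prints [72, 2, 71, 70, 21]
`print(b)` → prints [2, 60, 70, 422]
`print(c)` → prints [72, 2, 71, 70, 21]

Answer:
[72, 2, 71, 70, 21]
[2, 60, 70, 422]
[72, 2, 71, 70, 21]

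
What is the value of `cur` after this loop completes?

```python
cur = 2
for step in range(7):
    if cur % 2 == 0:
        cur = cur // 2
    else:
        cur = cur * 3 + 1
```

Collatz-style transformation from 2
`cur` takes the values: 2 → 1 → 4 → 2 → 1 → 4 → 2 → 1

Answer: 1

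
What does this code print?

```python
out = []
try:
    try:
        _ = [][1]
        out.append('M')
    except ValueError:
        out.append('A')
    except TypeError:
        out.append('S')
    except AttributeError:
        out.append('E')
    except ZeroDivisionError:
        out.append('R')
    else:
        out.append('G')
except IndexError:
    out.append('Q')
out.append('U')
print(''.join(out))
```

Execution trace: 'Q' (outer except IndexError) → 'U' (after the try/except). Output: QU

Answer: QU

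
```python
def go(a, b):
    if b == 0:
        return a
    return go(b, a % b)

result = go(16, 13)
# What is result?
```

go(16, 13) -> go(13, 3) -> go(3, 1) -> go(1, 0) -> 1

Answer: 1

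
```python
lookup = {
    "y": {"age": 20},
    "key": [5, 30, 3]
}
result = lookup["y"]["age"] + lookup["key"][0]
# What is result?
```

Trace:
`lookup = { ...` → lookup = {'y': {'age': 20}, 'key': [5, 30, 3]}
`result = lookup["y"]["age"] + lookup["key"][0]` → result = 25
So result = 25

Answer: 25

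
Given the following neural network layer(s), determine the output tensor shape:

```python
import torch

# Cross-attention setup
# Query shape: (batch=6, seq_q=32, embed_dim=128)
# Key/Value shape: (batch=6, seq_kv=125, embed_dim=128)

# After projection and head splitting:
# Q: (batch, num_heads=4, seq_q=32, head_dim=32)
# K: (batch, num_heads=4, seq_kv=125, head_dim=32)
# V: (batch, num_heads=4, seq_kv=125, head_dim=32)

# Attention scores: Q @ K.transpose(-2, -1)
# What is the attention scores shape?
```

Input: (6, 32, 128) -> Output: (6, 4, 32, 125)

Answer: (6, 4, 32, 125)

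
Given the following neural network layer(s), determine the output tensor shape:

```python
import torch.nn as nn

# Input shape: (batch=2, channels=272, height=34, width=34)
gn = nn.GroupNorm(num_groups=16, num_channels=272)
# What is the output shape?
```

Input: (2, 272, 34, 34) -> Output: (2, 272, 34, 34)

Answer: (2, 272, 34, 34)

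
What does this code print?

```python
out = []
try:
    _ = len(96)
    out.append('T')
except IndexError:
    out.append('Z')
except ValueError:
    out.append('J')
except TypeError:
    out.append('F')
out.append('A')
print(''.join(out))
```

Execution trace: 'F' (except TypeError) → 'A' (after the try/except). Output: FA

Answer: FA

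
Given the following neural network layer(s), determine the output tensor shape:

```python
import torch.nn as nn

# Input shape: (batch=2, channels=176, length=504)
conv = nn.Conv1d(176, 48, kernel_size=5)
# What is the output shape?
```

Input: (2, 176, 504) -> Output: (2, 48, 500)

Answer: (2, 48, 500)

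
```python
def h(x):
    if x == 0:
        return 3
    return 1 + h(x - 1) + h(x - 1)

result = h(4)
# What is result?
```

h(x) = 1 + 2·h(x-1), h(0)=3. Closed form: (3+1)·2^4 - 1 = 63.

Answer: 63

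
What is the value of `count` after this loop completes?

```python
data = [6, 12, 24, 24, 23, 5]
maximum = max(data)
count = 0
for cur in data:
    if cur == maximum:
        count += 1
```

Count of max value 24 in [6, 12, 24, 24, 23, 5]
`count` takes the values: 0 → 1 → 2

Answer: 2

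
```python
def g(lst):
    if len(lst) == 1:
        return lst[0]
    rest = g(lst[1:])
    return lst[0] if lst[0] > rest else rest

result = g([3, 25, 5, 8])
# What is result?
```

Recursive max over [3, 25, 5, 8] = 25

Answer: 25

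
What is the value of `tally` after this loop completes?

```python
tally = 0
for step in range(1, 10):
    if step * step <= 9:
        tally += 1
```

Count numbers where step² ≤ 9
`tally` takes the values: 0 → 1 → 2 → 3

Answer: 3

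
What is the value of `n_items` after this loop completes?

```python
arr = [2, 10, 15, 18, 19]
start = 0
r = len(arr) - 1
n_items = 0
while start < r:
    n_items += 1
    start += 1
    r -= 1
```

Iterations until pointers meet (list length 5)
`n_items` takes the values: 0 → 1 → 2

Answer: 2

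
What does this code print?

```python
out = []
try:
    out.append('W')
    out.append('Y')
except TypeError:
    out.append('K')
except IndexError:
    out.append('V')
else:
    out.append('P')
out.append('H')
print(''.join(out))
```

Execution trace: 'W' (try body) → 'Y' (try body, no exception) → 'P' (else) → 'H' (after the try/except). Output: WYPH

Answer: WYPH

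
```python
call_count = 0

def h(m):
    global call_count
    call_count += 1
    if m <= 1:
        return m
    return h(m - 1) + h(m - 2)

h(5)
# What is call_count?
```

Calls(m) = 1 + Calls(m-1) + Calls(m-2); Calls(0)=Calls(1)=1. For m=5 this gives 15.

Answer: 15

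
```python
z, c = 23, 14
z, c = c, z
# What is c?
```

Trace:
`z, c = 23, 14` → z = 23; c = 14
`z, c = c, z` → z = 14; c = 23
So c = 23

Answer: 23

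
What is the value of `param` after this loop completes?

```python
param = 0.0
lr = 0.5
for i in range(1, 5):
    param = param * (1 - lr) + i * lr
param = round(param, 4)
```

Moving average with lr=0.5
`param` takes the values: 0.0 → 0.5 → 1.25 → 2.125 → 3.0625

Answer: 3.0625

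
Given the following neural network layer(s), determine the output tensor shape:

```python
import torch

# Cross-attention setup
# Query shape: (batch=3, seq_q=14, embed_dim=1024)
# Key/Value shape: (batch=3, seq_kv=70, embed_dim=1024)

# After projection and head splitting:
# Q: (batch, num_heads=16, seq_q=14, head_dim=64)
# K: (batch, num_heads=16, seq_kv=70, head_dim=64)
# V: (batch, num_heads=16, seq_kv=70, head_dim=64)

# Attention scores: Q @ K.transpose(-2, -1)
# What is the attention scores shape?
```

Input: (3, 14, 1024) -> Output: (3, 16, 14, 70)

Answer: (3, 16, 14, 70)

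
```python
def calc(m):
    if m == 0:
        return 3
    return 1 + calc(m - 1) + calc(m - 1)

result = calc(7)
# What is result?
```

calc(m) = 1 + 2·calc(m-1), calc(0)=3. Closed form: (3+1)·2^7 - 1 = 511.

Answer: 511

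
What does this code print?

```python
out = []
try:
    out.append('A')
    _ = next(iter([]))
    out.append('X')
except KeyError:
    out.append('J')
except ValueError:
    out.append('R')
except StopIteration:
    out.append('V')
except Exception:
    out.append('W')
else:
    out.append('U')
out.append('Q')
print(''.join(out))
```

Execution trace: 'A' (try body) → 'V' (except StopIteration) → 'Q' (after the try/except). Output: AVQ

Answer: AVQ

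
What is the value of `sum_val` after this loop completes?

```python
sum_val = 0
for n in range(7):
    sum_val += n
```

Sum of 0 to 6 = 21
`sum_val` takes the values: 0 → 1 → 3 → 6 → 10 → 15 → 21

Answer: 21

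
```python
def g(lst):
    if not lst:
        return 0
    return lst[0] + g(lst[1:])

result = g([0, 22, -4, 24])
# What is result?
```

0 + 22 + (-4) + 24 + 0 = 42

Answer: 42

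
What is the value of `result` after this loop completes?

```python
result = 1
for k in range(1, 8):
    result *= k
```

7! = 5040
`result` takes the values: 1 → 2 → 6 → 24 → 120 → 720 → 5040

Answer: 5040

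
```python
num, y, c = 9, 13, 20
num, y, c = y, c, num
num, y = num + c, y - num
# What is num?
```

Trace:
`num, y, c = 9, 13, 20` → num = 9; y = 13; c = 20
`num, y, c = y, c, num` → num = 13; y = 20; c = 9
`num, y = num + c, y - num` → num = 22; y = 7
So num = 22

Answer: 22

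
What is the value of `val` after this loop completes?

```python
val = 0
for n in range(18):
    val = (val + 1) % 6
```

Increment mod 6, 18 times = 0
`val` takes the values: 0 → 1 → 2 → 3 → 4 → 5 → 0 → 1 → 2 → 3 → 4 → 5 → 0 → 1 → 2 → 3 → 4 → 5 → 0

Answer: 0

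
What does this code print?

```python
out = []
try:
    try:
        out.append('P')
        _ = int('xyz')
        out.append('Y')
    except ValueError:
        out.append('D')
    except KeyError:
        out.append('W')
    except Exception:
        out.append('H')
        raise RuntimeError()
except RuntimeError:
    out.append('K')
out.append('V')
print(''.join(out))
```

Execution trace: 'P' (try body) → 'D' (except ValueError) → 'V' (after the try/except). Output: PDV

Answer: PDV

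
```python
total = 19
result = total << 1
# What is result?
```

Trace:
`total = 19` → total = 19
`result = total << 1` → result = 38
So result = 38

Answer: 38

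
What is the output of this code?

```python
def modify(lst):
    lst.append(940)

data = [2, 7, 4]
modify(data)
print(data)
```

Key concept: function modifies passed list.
Step by step:
`data = [2, 7, 4]` → data = [2, 7, 4]
`modify(data)` → data = [2, 7, 4, 940]
`print(data)` → prints [2, 7, 4, 940]

Answer: [2, 7, 4, 940]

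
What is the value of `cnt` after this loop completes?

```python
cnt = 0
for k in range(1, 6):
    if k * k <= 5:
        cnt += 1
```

Count numbers where k² ≤ 5
`cnt` takes the values: 0 → 1 → 2

Answer: 2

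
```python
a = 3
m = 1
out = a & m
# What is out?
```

Trace:
`a = 3` → a = 3
`m = 1` → m = 1
`out = a & m` → out = 1
So out = 1

Answer: 1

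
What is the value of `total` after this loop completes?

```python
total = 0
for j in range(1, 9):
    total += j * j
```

Sum of squares 1² to 8² = 204
`total` takes the values: 0 → 1 → 5 → 14 → 30 → 55 → 91 → 140 → 204

Answer: 204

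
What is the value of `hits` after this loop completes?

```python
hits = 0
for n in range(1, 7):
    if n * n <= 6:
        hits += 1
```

Count numbers where n² ≤ 6
`hits` takes the values: 0 → 1 → 2

Answer: 2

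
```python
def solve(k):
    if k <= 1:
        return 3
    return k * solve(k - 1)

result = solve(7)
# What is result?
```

solve(7) = 7 * 6 * 5 * 4 * 3 * 2 * 3 = 15120

Answer: 15120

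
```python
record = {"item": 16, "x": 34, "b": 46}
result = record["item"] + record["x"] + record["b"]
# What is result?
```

Trace:
`record = {"item": 16, "x": 34, "b": 46}` → record = {'item': 16, 'x': 34, 'b': 46}
`result = record["item"] + record["x"] + record["b"]` → result = 96
So result = 96

Answer: 96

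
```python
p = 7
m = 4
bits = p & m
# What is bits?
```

Trace:
`p = 7` → p = 7
`m = 4` → m = 4
`bits = p & m` → bits = 4
So bits = 4

Answer: 4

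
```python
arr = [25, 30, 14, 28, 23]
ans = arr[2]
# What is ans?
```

Trace:
`arr = [25, 30, 14, 28, 23]` → arr = [25, 30, 14, 28, 23]
`ans = arr[2]` → ans = 14
So ans = 14

Answer: 14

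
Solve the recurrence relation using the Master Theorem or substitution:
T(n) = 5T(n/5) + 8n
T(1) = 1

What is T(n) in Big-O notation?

By Master Theorem: a=5, b=5, f(n)=8n. Since log_5(5) = 1 and f(n) = Θ(n^1), Case 2 applies. T(n) = O(n log n).

Answer: O(n log n)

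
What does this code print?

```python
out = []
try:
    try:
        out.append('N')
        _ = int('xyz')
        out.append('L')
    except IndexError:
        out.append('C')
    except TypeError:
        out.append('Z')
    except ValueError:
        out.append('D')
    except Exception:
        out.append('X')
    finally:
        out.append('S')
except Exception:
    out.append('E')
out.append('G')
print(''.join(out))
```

Execution trace: 'N' (inner try body) → 'D' (inner except ValueError) → 'S' (inner finally) → 'G' (after the try/except). Output: NDSG

Answer: NDSG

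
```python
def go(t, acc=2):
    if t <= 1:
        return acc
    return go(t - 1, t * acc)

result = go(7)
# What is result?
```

Accumulator trace (n, acc): (7, 2) -> (6, 14) -> (5, 84) -> (4, 420) -> (3, 1680) -> (2, 5040) -> (1, 10080) -> return 10080

Answer: 10080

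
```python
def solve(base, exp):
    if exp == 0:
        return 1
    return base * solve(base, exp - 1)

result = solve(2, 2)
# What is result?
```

solve(2, 2) = 2 * 2 = 4

Answer: 4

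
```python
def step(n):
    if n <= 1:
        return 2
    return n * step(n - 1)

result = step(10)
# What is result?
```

step(10) = 10 * 9 * 8 * 7 * 6 * 5 * 4 * 3 * 2 * 2 = 7257600

Answer: 7257600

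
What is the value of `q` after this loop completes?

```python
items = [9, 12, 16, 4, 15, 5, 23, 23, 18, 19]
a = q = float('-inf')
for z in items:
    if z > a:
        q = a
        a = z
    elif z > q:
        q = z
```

Second largest (with repeats) in [9, 12, 16, 4, 15, 5, 23, 23, 18, 19]
`q` takes the values: -inf → 9 → 12 → 15 → 16 → 23

Answer: 23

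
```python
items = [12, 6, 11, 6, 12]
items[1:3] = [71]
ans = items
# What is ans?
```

Trace:
`items = [12, 6, 11, 6, 12]` → items = [12, 6, 11, 6, 12]
`items[1:3] = [71]` → items = [12, 71, 6, 12]
`ans = items` → ans = [12, 71, 6, 12]
So ans = [12, 71, 6, 12]

Answer: [12, 71, 6, 12]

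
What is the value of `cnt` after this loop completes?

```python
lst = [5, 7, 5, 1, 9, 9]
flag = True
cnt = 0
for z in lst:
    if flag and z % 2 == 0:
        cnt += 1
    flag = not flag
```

Count even values at even positions
`cnt` takes the values: 0

Answer: 0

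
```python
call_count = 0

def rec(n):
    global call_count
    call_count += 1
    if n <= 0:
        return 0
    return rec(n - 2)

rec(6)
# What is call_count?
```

Linear recursion stepping by 2: 4 calls from n=6 down to ≤0.

Answer: 4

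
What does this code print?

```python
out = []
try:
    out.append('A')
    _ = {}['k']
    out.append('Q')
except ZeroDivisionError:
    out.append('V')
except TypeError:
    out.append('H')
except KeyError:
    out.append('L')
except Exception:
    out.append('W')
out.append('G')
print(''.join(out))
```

Execution trace: 'A' (try body) → 'L' (except KeyError) → 'G' (after the try/except). Output: ALG

Answer: ALG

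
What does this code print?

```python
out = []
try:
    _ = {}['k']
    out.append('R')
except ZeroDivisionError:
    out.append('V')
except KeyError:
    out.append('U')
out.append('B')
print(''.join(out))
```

Execution trace: 'U' (except KeyError) → 'B' (after the try/except). Output: UB

Answer: UB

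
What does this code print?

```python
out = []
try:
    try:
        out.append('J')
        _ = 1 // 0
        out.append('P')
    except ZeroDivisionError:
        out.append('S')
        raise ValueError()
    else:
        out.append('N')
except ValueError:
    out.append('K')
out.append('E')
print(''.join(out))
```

Execution trace: 'J' (inner try body) → 'S' (inner except ZeroDivisionError) → 'K' (outer except ValueError) → 'E' (after the try/except). Output: JSKE

Answer: JSKE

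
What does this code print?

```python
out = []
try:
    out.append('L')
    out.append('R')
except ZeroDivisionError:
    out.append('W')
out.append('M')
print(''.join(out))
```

Execution trace: 'L' (try body) → 'R' (try body, no exception) → 'M' (after the try/except). Output: LRM

Answer: LRM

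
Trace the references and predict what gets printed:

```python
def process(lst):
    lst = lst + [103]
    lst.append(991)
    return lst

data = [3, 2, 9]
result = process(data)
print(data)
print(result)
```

Key concept: rebinding parameter vs mutation.
Step by step:
`data = [3, 2, 9]` → data = [3, 2, 9]
`result = process(data)` → result = [3, 2, 9, 103, 991]
`print(data)` → prints [3, 2, 9]
`print(result)` → prints [3, 2, 9, 103, 991]

Answer:
[3, 2, 9]
[3, 2, 9, 103, 991]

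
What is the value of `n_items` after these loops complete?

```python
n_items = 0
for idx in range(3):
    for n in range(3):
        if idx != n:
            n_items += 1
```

3² - 3 (exclude diagonal)
`n_items` takes the values: 0 → 1 → 2 → 3 → 4 → 5 → 6

Answer: 6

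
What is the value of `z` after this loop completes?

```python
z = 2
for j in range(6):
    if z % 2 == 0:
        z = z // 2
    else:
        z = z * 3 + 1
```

Collatz-style transformation from 2
`z` takes the values: 2 → 1 → 4 → 2 → 1 → 4 → 2

Answer: 2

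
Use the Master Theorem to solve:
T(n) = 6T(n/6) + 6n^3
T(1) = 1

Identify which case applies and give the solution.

a=6, b=6, f(n)=6n^3. log_6(6) = 1. Since c=3 > 1 and the regularity condition holds (6(n/6)^3 = (6/6^3)n^3 with 6/6^3 < 1), Case 3 applies: T(n) = Θ(f(n)) = O(n^3).

Answer: O(n^3) - Case 3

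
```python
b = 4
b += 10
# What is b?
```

Trace:
`b = 4` → b = 4
`b += 10` → b = 14
So b = 14

Answer: 14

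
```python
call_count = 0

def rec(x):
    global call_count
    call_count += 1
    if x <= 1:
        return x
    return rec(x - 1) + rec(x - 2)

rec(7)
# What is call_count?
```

Calls(x) = 1 + Calls(x-1) + Calls(x-2); Calls(0)=Calls(1)=1. For x=7 this gives 41.

Answer: 41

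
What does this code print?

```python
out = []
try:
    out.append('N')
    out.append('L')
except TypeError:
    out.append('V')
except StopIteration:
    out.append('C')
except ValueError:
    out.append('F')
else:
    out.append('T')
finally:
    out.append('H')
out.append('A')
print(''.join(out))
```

Execution trace: 'N' (try body) → 'L' (try body, no exception) → 'T' (else) → 'H' (finally) → 'A' (after the try/except). Output: NLTHA

Answer: NLTHA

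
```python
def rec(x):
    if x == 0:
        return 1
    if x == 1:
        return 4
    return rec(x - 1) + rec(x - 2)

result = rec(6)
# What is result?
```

Build up from base cases: rec(0)=1, rec(1)=4, rec(2)=5, rec(3)=9, rec(4)=14, rec(5)=23, rec(6)=37

Answer: 37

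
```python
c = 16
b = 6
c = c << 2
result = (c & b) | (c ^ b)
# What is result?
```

Trace:
`c = 16` → c = 16
`b = 6` → b = 6
`c = c << 2` → c = 64
`result = (c & b) | (c ^ b)` → result = 70
So result = 70

Answer: 70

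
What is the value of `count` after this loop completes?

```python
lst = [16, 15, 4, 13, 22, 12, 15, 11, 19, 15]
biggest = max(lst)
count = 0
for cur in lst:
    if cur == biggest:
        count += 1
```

Count of max value 22 in [16, 15, 4, 13, 22, 12, 15, 11, 19, 15]
`count` takes the values: 0 → 1

Answer: 1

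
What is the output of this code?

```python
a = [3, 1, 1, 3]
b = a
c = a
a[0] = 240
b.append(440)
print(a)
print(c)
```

Key concept: multiple aliases.
Step by step:
`a = [3, 1, 1, 3]` → a = [3, 1, 1, 3]
`b = a` → b = [3, 1, 1, 3] (same object as a)
`c = a` → c = [3, 1, 1, 3] (same object as a, b)
`a[0] = 240` → a = [240, 1, 1, 3] (same object as b, c); b = [240, 1, 1, 3] (same object as a, c); c = [240, 1, 1, 3] (same object as a, b)
`b.append(440)` → a = [240, 1, 1, 3, 440] (same object as b, c); b = [240, 1, 1, 3, 440] (same object as a, c); c = [240, 1, 1, 3, 440] (same object as a, b)
`print(a)` → prints [240, 1, 1, 3, 440]
`print(c)` → prints [240, 1, 1, 3, 440]

Answer:
[240, 1, 1, 3, 440]
[240, 1, 1, 3, 440]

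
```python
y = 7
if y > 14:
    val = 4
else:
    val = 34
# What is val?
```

Trace:
`y = 7` → y = 7
`if y > 14: ...` → y > 14 is False, take else branch → val = 34
So val = 34

Answer: 34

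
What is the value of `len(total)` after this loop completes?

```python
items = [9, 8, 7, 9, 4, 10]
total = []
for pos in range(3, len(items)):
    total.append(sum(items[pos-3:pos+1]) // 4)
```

Number of 4-element averages
`total` takes the values: [] → [8] → [8, 7] → [8, 7, 7]
So `len(total)` = 3

Answer: 3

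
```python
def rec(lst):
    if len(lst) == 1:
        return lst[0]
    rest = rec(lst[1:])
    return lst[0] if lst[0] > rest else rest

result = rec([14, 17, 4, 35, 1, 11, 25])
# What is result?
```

Recursive max over [14, 17, 4, 35, 1, 11, 25] = 35

Answer: 35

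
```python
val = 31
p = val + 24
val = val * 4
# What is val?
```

Trace:
`val = 31` → val = 31
`p = val + 24` → p = 55
`val = val * 4` → val = 124
So val = 124

Answer: 124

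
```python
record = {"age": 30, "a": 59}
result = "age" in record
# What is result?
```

Trace:
`record = {"age": 30, "a": 59}` → record = {'age': 30, 'a': 59}
`result = "age" in record` → result = True
So result = True

Answer: True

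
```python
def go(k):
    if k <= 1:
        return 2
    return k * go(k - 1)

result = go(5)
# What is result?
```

go(5) = 5 * 4 * 3 * 2 * 2 = 240

Answer: 240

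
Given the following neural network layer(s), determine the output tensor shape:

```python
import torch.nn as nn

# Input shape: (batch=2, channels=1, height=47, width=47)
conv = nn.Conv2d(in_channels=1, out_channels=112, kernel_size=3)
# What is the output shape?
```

Input: (2, 1, 47, 47) -> Output: (2, 112, 45, 45)

Answer: (2, 112, 45, 45)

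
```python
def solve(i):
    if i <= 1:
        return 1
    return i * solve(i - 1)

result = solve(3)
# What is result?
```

solve(3) = 3 * 2 * 1 = 6

Answer: 6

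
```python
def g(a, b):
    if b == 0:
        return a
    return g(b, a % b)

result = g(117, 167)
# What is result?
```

g(117, 167) -> g(167, 117) -> g(117, 50) -> g(50, 17) -> g(17, 16) -> g(16, 1) -> g(1, 0) -> 1

Answer: 1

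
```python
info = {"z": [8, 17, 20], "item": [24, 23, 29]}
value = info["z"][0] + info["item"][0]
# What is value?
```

Trace:
`info = {"z": [8, 17, 20], "item": [24, 23, 29]}` → info = {'z': [8, 17, 20], 'item': [24, 23, 29]}
`value = info["z"][0] + info["item"][0]` → value = 32
So value = 32

Answer: 32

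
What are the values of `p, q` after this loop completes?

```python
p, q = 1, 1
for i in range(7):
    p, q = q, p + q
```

Fibonacci: after 7 iterations
`p, q` takes the values: (1, 1) → (1, 2) → (2, 3) → (3, 5) → (5, 8) → (8, 13) → (13, 21) → (21, 34)

Answer: 21, 34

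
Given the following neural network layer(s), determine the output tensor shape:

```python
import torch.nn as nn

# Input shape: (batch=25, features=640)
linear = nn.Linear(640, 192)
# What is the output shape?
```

Input: (25, 640) -> Output: (25, 192)

Answer: (25, 192)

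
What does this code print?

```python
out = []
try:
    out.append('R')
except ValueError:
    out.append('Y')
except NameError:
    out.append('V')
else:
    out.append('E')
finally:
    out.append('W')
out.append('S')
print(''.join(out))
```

Execution trace: 'R' (try body, no exception) → 'E' (else) → 'W' (finally) → 'S' (after the try/except). Output: REWS

Answer: REWS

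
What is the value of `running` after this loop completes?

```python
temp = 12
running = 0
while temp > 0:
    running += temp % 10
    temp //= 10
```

Sum digits of 12
`running` takes the values: 0 → 2 → 3

Answer: 3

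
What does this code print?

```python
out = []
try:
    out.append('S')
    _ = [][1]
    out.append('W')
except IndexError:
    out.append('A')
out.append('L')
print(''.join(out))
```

Execution trace: 'S' (try body) → 'A' (except IndexError) → 'L' (after the try/except). Output: SAL

Answer: SAL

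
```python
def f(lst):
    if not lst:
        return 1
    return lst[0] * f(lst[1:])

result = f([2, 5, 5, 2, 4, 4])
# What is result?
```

Product over [2, 5, 5, 2, 4, 4] = 2 * 5 * 5 * 2 * 4 * 4 = 1600

Answer: 1600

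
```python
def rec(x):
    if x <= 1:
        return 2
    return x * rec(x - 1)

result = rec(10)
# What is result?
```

rec(10) = 10 * 9 * 8 * 7 * 6 * 5 * 4 * 3 * 2 * 2 = 7257600

Answer: 7257600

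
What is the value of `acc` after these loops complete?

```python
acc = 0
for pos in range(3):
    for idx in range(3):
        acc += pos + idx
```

Sum of all pos+idx for pos,idx in 3x3
`acc` takes the values: 0 → 1 → 3 → 4 → 6 → 9 → 11 → 14 → 18

Answer: 18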